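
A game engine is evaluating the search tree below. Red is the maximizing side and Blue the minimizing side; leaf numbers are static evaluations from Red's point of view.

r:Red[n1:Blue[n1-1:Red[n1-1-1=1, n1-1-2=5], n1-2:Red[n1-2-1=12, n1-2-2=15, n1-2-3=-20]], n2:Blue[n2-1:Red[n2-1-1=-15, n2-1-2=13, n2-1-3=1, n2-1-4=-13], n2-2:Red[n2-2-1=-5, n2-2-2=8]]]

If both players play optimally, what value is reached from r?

n1-1 (Red): max(1, 5) = 5
n1-2 (Red): max(12, 15, -20) = 15
n1 (Blue): min(5, 15) = 5
n2-1 (Red): max(-15, 13, 1, -13) = 13
n2-2 (Red): max(-5, 8) = 8
n2 (Blue): min(13, 8) = 8
r (Red): max(5, 8) = 8

8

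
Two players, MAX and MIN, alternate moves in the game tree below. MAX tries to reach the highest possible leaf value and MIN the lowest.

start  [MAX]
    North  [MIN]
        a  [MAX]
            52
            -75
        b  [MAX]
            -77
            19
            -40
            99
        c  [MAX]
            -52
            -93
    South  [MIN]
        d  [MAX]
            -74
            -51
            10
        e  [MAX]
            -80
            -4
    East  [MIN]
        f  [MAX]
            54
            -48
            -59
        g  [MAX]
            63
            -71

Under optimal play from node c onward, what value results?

-52

c (MAX): max(-52, -93) = -52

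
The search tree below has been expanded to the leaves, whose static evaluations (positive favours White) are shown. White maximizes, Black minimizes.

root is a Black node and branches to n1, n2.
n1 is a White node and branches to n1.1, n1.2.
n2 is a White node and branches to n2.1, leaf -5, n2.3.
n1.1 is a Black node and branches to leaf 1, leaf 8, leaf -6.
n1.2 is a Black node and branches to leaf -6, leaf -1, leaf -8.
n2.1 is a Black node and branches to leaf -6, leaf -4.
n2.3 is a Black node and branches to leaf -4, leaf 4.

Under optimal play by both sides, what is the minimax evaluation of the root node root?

n1.1 (Black): min(1, 8, -6) = -6
n1.2 (Black): min(-6, -1, -8) = -8
n1 (White): max(-6, -8) = -6
n2.1 (Black): min(-6, -4) = -6
n2.3 (Black): min(-4, 4) = -4
n2 (White): max(-6, -5, -4) = -4
root (Black): min(-6, -4) = -6

-6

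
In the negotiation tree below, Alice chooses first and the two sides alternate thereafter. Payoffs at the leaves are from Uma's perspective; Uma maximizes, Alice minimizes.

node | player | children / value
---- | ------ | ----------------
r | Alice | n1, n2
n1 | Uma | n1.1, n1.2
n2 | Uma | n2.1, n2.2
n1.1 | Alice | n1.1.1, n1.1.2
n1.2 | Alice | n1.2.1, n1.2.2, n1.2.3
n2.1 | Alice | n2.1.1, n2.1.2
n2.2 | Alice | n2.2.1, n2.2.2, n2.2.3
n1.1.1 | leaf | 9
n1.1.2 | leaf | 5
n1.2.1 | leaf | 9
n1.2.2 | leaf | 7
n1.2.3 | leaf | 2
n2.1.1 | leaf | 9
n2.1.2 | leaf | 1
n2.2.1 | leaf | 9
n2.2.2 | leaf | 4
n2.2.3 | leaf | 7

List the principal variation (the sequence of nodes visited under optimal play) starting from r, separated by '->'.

r -> n2 -> n2.2 -> n2.2.2

n1.1 (Alice): min(9, 5) = 5
n1.2 (Alice): min(9, 7, 2) = 2
n1 (Uma): max(5, 2) = 5
n2.1 (Alice): min(9, 1) = 1
n2.2 (Alice): min(9, 4, 7) = 4
n2 (Uma): max(1, 4) = 4
r (Alice): min(5, 4) = 4
At r, Alice picks n2 (lowest: 4).
At n2, Uma picks n2.2 (highest: 4).
At n2.2, Alice picks n2.2.2 (lowest: 4).
Terminal value 4.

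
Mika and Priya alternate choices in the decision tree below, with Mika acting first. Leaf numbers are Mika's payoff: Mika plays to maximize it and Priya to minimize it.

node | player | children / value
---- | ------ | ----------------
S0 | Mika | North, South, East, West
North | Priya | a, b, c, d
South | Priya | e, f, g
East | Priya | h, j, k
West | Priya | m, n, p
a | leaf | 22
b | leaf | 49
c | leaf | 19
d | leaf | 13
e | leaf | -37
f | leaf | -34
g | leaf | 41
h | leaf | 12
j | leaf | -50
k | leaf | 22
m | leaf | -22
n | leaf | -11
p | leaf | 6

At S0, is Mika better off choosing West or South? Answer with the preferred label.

West (Priya): min(-22, -11, 6) = -22
South (Priya): min(-37, -34, 41) = -37
Mika prefers the higher value; West=-22, South=-37. West is better since -22 > -37.

West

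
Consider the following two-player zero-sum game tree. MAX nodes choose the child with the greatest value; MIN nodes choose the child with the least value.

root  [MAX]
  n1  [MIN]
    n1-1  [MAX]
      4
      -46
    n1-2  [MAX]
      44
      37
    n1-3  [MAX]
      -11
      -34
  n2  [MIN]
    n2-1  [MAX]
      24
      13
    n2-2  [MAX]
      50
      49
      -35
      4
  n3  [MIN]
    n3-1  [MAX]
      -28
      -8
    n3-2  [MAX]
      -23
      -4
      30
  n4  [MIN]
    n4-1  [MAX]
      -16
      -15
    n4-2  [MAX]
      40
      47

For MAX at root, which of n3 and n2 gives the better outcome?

n3-1 (MAX): max(-28, -8) = -8
n3-2 (MAX): max(-23, -4, 30) = 30
n3 (MIN): min(-8, 30) = -8
n2-1 (MAX): max(24, 13) = 24
n2-2 (MAX): max(50, 49, -35, 4) = 50
n2 (MIN): min(24, 50) = 24
MAX prefers the higher value; n3=-8, n2=24. n2 is better since 24 > -8.

n2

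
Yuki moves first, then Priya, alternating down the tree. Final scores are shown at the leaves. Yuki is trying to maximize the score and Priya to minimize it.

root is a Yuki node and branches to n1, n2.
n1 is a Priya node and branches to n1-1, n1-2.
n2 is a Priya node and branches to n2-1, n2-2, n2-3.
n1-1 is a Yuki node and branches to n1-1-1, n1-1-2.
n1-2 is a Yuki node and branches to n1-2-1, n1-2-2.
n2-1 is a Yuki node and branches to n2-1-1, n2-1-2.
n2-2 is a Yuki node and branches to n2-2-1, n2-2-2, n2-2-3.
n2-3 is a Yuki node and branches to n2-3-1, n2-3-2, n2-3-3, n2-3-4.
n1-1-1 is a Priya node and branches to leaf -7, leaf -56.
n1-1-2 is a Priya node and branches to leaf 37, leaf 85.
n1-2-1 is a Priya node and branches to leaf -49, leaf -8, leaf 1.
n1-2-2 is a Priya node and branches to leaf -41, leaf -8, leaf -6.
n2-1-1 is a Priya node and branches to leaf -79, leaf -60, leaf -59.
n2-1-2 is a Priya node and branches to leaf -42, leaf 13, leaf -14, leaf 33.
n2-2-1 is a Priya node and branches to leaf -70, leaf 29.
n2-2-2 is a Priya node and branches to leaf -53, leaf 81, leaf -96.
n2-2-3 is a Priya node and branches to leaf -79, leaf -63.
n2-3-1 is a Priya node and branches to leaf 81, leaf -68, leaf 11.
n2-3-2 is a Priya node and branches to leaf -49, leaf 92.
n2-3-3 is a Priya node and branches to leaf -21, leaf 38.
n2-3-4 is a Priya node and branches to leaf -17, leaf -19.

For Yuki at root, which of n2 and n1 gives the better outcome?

n2-1-1 (Priya): min(-79, -60, -59) = -79
n2-1-2 (Priya): min(-42, 13, -14, 33) = -42
n2-1 (Yuki): max(-79, -42) = -42
n2-2-1 (Priya): min(-70, 29) = -70
n2-2-2 (Priya): min(-53, 81, -96) = -96
n2-2-3 (Priya): min(-79, -63) = -79
n2-2 (Yuki): max(-70, -96, -79) = -70
n2-3-1 (Priya): min(81, -68, 11) = -68
n2-3-2 (Priya): min(-49, 92) = -49
n2-3-3 (Priya): min(-21, 38) = -21
n2-3-4 (Priya): min(-17, -19) = -19
n2-3 (Yuki): max(-68, -49, -21, -19) = -19
n2 (Priya): min(-42, -70, -19) = -70
n1-1-1 (Priya): min(-7, -56) = -56
n1-1-2 (Priya): min(37, 85) = 37
n1-1 (Yuki): max(-56, 37) = 37
n1-2-1 (Priya): min(-49, -8, 1) = -49
n1-2-2 (Priya): min(-41, -8, -6) = -41
n1-2 (Yuki): max(-49, -41) = -41
n1 (Priya): min(37, -41) = -41
Yuki prefers the higher value; n2=-70, n1=-41. n1 is better since -41 > -70.

n1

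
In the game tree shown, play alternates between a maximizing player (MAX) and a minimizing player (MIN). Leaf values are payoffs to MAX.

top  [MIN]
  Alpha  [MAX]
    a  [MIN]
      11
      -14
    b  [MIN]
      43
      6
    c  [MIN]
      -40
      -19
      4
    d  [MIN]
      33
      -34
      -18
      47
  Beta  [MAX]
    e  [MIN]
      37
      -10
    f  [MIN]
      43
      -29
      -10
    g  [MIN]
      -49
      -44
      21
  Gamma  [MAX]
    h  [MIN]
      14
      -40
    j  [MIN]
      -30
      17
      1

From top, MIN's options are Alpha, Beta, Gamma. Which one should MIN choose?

Gamma

a (MIN): min(11, -14) = -14
b (MIN): min(43, 6) = 6
c (MIN): min(-40, -19, 4) = -40
d (MIN): min(33, -34, -18, 47) = -34
Alpha (MAX): max(-14, 6, -40, -34) = 6
e (MIN): min(37, -10) = -10
f (MIN): min(43, -29, -10) = -29
g (MIN): min(-49, -44, 21) = -49
Beta (MAX): max(-10, -29, -49) = -10
h (MIN): min(14, -40) = -40
j (MIN): min(-30, 17, 1) = -30
Gamma (MAX): max(-40, -30) = -30
top (MIN): min(6, -10, -30) = -30
MIN at top wants the lowest of {Alpha=6, Beta=-10, Gamma=-30}, so chooses Gamma.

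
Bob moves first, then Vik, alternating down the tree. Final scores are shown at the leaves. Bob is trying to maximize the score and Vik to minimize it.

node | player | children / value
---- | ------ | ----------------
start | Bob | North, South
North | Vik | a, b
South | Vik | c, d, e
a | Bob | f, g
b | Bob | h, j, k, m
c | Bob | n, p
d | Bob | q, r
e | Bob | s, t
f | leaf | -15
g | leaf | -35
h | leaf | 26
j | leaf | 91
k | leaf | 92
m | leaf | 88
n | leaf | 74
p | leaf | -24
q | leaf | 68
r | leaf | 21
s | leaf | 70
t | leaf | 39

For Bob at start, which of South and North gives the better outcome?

South

c (Bob): max(74, -24) = 74
d (Bob): max(68, 21) = 68
e (Bob): max(70, 39) = 70
South (Vik): min(74, 68, 70) = 68
a (Bob): max(-15, -35) = -15
b (Bob): max(26, 91, 92, 88) = 92
North (Vik): min(-15, 92) = -15
Bob prefers the higher value; South=68, North=-15. South is better since 68 > -15.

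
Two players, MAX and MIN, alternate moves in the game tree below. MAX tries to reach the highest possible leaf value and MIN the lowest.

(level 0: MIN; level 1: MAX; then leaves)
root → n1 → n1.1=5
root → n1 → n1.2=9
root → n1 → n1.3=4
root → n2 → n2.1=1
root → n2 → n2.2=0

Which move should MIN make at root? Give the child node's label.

n1 (MAX): max(5, 9, 4) = 9
n2 (MAX): max(1, 0) = 1
root (MIN): min(9, 1) = 1
MIN at root wants the lowest of {n1=9, n2=1}, so chooses n2.

n2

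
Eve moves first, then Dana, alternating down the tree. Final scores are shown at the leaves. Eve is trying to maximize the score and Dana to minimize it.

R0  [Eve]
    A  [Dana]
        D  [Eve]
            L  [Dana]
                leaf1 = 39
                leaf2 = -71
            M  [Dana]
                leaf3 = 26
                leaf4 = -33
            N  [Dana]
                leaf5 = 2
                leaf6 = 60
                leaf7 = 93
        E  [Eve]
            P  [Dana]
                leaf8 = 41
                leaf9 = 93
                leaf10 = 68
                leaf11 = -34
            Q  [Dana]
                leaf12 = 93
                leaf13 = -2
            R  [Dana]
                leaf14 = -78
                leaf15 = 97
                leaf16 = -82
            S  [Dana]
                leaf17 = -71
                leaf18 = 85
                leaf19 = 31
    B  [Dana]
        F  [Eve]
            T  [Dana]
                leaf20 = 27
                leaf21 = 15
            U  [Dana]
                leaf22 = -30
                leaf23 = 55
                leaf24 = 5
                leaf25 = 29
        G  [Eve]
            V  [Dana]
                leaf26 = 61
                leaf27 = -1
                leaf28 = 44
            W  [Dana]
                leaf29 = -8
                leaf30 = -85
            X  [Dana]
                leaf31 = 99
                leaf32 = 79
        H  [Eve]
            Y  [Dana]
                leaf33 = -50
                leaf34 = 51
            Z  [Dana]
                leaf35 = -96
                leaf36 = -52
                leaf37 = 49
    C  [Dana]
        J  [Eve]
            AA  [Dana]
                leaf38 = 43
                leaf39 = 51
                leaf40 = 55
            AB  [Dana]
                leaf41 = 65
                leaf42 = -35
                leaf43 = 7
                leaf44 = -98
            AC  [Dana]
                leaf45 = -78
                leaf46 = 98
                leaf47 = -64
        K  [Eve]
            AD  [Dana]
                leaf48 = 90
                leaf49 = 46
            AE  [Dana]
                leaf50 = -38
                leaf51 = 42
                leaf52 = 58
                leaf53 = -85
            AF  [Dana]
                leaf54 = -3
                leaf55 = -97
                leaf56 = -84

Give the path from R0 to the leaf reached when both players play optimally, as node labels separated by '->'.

R0 -> C -> J -> AA -> leaf38

L (Dana): min(39, -71) = -71
M (Dana): min(26, -33) = -33
N (Dana): min(2, 60, 93) = 2
D (Eve): max(-71, -33, 2) = 2
P (Dana): min(41, 93, 68, -34) = -34
Q (Dana): min(93, -2) = -2
R (Dana): min(-78, 97, -82) = -82
S (Dana): min(-71, 85, 31) = -71
E (Eve): max(-34, -2, -82, -71) = -2
A (Dana): min(2, -2) = -2
T (Dana): min(27, 15) = 15
U (Dana): min(-30, 55, 5, 29) = -30
F (Eve): max(15, -30) = 15
V (Dana): min(61, -1, 44) = -1
W (Dana): min(-8, -85) = -85
X (Dana): min(99, 79) = 79
G (Eve): max(-1, -85, 79) = 79
Y (Dana): min(-50, 51) = -50
Z (Dana): min(-96, -52, 49) = -96
H (Eve): max(-50, -96) = -50
B (Dana): min(15, 79, -50) = -50
AA (Dana): min(43, 51, 55) = 43
AB (Dana): min(65, -35, 7, -98) = -98
AC (Dana): min(-78, 98, -64) = -78
J (Eve): max(43, -98, -78) = 43
AD (Dana): min(90, 46) = 46
AE (Dana): min(-38, 42, 58, -85) = -85
AF (Dana): min(-3, -97, -84) = -97
K (Eve): max(46, -85, -97) = 46
C (Dana): min(43, 46) = 43
R0 (Eve): max(-2, -50, 43) = 43
At R0, Eve picks C (highest: 43).
At C, Dana picks J (lowest: 43).
At J, Eve picks AA (highest: 43).
At AA, Dana picks leaf38 (lowest: 43).
Terminal value 43.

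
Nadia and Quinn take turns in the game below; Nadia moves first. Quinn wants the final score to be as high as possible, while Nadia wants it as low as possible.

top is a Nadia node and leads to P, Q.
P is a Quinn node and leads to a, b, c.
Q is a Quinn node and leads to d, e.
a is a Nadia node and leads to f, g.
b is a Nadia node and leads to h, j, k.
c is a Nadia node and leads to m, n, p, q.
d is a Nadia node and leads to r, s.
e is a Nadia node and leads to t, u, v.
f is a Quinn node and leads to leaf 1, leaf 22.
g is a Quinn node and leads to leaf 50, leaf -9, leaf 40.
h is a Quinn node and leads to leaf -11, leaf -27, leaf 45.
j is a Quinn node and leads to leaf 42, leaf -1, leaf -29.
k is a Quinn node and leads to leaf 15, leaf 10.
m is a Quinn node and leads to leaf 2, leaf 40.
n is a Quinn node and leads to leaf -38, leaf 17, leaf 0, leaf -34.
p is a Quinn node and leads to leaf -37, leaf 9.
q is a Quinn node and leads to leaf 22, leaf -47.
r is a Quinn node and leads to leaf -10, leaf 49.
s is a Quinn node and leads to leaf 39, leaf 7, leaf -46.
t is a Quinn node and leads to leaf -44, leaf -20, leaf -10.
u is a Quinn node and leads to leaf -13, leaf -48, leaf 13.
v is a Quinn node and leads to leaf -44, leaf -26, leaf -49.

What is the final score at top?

f (Quinn): max(1, 22) = 22
g (Quinn): max(50, -9, 40) = 50
a (Nadia): min(22, 50) = 22
h (Quinn): max(-11, -27, 45) = 45
j (Quinn): max(42, -1, -29) = 42
k (Quinn): max(15, 10) = 15
b (Nadia): min(45, 42, 15) = 15
m (Quinn): max(2, 40) = 40
n (Quinn): max(-38, 17, 0, -34) = 17
p (Quinn): max(-37, 9) = 9
q (Quinn): max(22, -47) = 22
c (Nadia): min(40, 17, 9, 22) = 9
P (Quinn): max(22, 15, 9) = 22
r (Quinn): max(-10, 49) = 49
s (Quinn): max(39, 7, -46) = 39
d (Nadia): min(49, 39) = 39
t (Quinn): max(-44, -20, -10) = -10
u (Quinn): max(-13, -48, 13) = 13
v (Quinn): max(-44, -26, -49) = -26
e (Nadia): min(-10, 13, -26) = -26
Q (Quinn): max(39, -26) = 39
top (Nadia): min(22, 39) = 22

22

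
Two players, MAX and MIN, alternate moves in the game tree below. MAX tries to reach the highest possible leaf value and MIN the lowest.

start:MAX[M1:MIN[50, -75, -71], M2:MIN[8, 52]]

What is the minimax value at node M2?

M2 (MIN): min(8, 52) = 8

8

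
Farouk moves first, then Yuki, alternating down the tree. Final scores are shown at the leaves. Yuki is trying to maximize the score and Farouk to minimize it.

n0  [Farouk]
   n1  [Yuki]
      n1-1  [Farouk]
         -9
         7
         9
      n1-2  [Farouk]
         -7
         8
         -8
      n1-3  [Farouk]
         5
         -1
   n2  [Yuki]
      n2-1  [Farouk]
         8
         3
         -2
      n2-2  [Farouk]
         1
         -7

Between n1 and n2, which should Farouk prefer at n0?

n1-1 (Farouk): min(-9, 7, 9) = -9
n1-2 (Farouk): min(-7, 8, -8) = -8
n1-3 (Farouk): min(5, -1) = -1
n1 (Yuki): max(-9, -8, -1) = -1
n2-1 (Farouk): min(8, 3, -2) = -2
n2-2 (Farouk): min(1, -7) = -7
n2 (Yuki): max(-2, -7) = -2
Farouk prefers the lower value; n1=-1, n2=-2. n2 is better since -2 < -1.

n2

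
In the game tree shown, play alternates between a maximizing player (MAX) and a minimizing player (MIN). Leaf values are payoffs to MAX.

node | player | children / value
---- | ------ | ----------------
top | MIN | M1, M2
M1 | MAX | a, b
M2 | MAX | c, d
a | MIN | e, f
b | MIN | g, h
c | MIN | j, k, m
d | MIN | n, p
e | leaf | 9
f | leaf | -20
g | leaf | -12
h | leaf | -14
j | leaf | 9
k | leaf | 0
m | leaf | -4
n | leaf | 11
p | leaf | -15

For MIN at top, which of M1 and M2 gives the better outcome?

M1

a (MIN): min(9, -20) = -20
b (MIN): min(-12, -14) = -14
M1 (MAX): max(-20, -14) = -14
c (MIN): min(9, 0, -4) = -4
d (MIN): min(11, -15) = -15
M2 (MAX): max(-4, -15) = -4
MIN prefers the lower value; M1=-14, M2=-4. M1 is better since -14 < -4.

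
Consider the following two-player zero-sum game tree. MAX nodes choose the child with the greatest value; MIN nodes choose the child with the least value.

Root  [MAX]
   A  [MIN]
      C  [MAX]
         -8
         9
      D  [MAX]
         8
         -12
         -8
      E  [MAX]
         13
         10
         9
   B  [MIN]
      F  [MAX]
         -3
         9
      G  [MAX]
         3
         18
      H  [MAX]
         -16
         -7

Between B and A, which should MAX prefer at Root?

A

F (MAX): max(-3, 9) = 9
G (MAX): max(3, 18) = 18
H (MAX): max(-16, -7) = -7
B (MIN): min(9, 18, -7) = -7
C (MAX): max(-8, 9) = 9
D (MAX): max(8, -12, -8) = 8
E (MAX): max(13, 10, 9) = 13
A (MIN): min(9, 8, 13) = 8
MAX prefers the higher value; B=-7, A=8. A is better since 8 > -7.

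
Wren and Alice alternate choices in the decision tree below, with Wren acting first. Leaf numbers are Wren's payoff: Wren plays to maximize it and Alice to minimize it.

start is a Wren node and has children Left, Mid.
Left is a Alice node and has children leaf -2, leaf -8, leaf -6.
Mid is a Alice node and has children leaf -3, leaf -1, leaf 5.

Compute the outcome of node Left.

-8

Left (Alice): min(-2, -8, -6) = -8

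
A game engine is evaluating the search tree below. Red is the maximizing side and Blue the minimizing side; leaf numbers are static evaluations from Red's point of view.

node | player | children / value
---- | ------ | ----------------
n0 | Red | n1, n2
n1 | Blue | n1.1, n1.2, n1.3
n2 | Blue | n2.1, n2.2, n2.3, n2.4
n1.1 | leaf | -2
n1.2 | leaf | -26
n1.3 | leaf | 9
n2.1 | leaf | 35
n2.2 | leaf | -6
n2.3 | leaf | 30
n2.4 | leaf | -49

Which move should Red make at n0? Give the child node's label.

n1

n1 (Blue): min(-2, -26, 9) = -26
n2 (Blue): min(35, -6, 30, -49) = -49
n0 (Red): max(-26, -49) = -26
Red at n0 wants the highest of {n1=-26, n2=-49}, so chooses n1.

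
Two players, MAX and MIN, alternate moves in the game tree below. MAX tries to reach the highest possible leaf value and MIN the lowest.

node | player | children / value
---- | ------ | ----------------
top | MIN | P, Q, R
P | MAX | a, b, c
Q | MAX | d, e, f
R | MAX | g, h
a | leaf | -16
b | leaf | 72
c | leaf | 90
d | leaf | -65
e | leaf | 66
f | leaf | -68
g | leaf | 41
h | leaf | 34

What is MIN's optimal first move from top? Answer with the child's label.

P (MAX): max(-16, 72, 90) = 90
Q (MAX): max(-65, 66, -68) = 66
R (MAX): max(41, 34) = 41
top (MIN): min(90, 66, 41) = 41
MIN at top wants the lowest of {P=90, Q=66, R=41}, so chooses R.

R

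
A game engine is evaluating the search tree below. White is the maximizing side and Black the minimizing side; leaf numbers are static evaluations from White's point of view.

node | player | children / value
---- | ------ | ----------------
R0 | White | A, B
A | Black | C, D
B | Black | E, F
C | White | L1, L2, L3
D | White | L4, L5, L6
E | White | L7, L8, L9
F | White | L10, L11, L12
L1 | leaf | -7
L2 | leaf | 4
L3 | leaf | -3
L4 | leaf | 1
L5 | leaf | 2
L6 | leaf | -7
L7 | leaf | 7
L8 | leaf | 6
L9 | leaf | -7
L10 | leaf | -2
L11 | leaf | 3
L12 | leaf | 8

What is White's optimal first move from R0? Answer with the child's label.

B

C (White): max(-7, 4, -3) = 4
D (White): max(1, 2, -7) = 2
A (Black): min(4, 2) = 2
E (White): max(7, 6, -7) = 7
F (White): max(-2, 3, 8) = 8
B (Black): min(7, 8) = 7
R0 (White): max(2, 7) = 7
White at R0 wants the highest of {A=2, B=7}, so chooses B.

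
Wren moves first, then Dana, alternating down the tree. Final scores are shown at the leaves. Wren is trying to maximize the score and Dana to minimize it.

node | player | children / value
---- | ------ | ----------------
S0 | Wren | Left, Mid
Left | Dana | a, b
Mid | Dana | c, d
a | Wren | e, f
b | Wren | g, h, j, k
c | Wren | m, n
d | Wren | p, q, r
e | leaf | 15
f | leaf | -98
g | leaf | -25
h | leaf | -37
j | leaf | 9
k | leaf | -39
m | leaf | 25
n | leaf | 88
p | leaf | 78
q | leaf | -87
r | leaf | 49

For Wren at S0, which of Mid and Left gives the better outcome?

Mid

c (Wren): max(25, 88) = 88
d (Wren): max(78, -87, 49) = 78
Mid (Dana): min(88, 78) = 78
a (Wren): max(15, -98) = 15
b (Wren): max(-25, -37, 9, -39) = 9
Left (Dana): min(15, 9) = 9
Wren prefers the higher value; Mid=78, Left=9. Mid is better since 78 > 9.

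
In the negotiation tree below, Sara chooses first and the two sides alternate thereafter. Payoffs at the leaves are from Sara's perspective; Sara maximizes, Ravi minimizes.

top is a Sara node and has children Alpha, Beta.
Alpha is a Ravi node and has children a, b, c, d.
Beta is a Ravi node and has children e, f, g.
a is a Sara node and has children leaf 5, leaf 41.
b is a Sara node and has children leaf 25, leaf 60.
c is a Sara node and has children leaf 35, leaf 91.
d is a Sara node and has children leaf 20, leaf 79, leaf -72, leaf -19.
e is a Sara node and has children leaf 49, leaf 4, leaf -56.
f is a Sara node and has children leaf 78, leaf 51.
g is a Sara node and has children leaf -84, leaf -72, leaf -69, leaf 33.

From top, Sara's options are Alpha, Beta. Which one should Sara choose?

a (Sara): max(5, 41) = 41
b (Sara): max(25, 60) = 60
c (Sara): max(35, 91) = 91
d (Sara): max(20, 79, -72, -19) = 79
Alpha (Ravi): min(41, 60, 91, 79) = 41
e (Sara): max(49, 4, -56) = 49
f (Sara): max(78, 51) = 78
g (Sara): max(-84, -72, -69, 33) = 33
Beta (Ravi): min(49, 78, 33) = 33
top (Sara): max(41, 33) = 41
Sara at top wants the highest of {Alpha=41, Beta=33}, so chooses Alpha.

Alpha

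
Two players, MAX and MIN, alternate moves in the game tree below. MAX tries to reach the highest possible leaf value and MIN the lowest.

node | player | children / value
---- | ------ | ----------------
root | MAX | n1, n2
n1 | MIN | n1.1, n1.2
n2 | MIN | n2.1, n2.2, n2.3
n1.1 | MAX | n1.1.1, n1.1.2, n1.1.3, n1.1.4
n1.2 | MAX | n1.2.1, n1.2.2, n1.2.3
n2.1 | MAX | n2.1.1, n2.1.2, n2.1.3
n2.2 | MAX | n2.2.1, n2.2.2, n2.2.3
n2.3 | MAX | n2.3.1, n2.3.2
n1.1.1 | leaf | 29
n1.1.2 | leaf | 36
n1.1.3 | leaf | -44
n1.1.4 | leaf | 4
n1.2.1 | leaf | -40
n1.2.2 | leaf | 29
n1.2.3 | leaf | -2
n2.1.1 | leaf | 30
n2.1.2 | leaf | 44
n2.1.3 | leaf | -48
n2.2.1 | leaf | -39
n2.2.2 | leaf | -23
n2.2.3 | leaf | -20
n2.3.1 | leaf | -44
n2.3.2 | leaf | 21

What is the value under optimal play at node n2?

n2.1 (MAX): max(30, 44, -48) = 44
n2.2 (MAX): max(-39, -23, -20) = -20
n2.3 (MAX): max(-44, 21) = 21
n2 (MIN): min(44, -20, 21) = -20

-20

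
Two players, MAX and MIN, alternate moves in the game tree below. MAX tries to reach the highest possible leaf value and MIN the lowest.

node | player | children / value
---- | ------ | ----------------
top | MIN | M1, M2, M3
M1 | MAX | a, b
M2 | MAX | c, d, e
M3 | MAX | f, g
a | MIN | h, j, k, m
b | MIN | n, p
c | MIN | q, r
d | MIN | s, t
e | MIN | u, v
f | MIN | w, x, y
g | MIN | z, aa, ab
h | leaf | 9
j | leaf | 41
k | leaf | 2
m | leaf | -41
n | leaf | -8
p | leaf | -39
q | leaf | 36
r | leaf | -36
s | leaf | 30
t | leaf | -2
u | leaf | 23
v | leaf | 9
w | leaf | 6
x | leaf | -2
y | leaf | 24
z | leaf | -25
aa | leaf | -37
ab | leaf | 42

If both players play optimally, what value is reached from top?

a (MIN): min(9, 41, 2, -41) = -41
b (MIN): min(-8, -39) = -39
M1 (MAX): max(-41, -39) = -39
c (MIN): min(36, -36) = -36
d (MIN): min(30, -2) = -2
e (MIN): min(23, 9) = 9
M2 (MAX): max(-36, -2, 9) = 9
f (MIN): min(6, -2, 24) = -2
g (MIN): min(-25, -37, 42) = -37
M3 (MAX): max(-2, -37) = -2
top (MIN): min(-39, 9, -2) = -39

-39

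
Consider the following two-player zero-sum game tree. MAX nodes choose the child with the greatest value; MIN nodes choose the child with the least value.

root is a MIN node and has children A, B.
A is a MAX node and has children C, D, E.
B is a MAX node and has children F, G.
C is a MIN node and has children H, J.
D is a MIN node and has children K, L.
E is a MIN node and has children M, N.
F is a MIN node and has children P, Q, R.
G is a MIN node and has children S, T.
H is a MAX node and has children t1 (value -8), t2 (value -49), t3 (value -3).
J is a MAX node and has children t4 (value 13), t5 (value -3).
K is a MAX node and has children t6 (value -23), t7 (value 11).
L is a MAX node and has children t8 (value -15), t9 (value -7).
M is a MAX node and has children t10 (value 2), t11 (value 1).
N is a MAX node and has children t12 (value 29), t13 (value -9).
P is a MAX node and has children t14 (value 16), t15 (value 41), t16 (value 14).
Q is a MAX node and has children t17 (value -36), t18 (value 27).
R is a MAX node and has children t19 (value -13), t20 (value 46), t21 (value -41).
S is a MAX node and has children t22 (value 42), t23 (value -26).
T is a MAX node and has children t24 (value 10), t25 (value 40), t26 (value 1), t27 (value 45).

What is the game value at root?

2

H (MAX): max(-8, -49, -3) = -3
J (MAX): max(13, -3) = 13
C (MIN): min(-3, 13) = -3
K (MAX): max(-23, 11) = 11
L (MAX): max(-15, -7) = -7
D (MIN): min(11, -7) = -7
M (MAX): max(2, 1) = 2
N (MAX): max(29, -9) = 29
E (MIN): min(2, 29) = 2
A (MAX): max(-3, -7, 2) = 2
P (MAX): max(16, 41, 14) = 41
Q (MAX): max(-36, 27) = 27
R (MAX): max(-13, 46, -41) = 46
F (MIN): min(41, 27, 46) = 27
S (MAX): max(42, -26) = 42
T (MAX): max(10, 40, 1, 45) = 45
G (MIN): min(42, 45) = 42
B (MAX): max(27, 42) = 42
root (MIN): min(2, 42) = 2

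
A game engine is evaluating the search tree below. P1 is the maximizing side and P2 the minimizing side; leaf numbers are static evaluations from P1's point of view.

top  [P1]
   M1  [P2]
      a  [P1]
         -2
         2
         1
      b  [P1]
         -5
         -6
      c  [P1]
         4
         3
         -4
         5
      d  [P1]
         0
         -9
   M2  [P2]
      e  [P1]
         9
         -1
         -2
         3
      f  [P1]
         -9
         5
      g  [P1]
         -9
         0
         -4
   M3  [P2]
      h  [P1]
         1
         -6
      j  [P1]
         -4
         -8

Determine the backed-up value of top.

a (P1): max(-2, 2, 1) = 2
b (P1): max(-5, -6) = -5
c (P1): max(4, 3, -4, 5) = 5
d (P1): max(0, -9) = 0
M1 (P2): min(2, -5, 5, 0) = -5
e (P1): max(9, -1, -2, 3) = 9
f (P1): max(-9, 5) = 5
g (P1): max(-9, 0, -4) = 0
M2 (P2): min(9, 5, 0) = 0
h (P1): max(1, -6) = 1
j (P1): max(-4, -8) = -4
M3 (P2): min(1, -4) = -4
top (P1): max(-5, 0, -4) = 0

0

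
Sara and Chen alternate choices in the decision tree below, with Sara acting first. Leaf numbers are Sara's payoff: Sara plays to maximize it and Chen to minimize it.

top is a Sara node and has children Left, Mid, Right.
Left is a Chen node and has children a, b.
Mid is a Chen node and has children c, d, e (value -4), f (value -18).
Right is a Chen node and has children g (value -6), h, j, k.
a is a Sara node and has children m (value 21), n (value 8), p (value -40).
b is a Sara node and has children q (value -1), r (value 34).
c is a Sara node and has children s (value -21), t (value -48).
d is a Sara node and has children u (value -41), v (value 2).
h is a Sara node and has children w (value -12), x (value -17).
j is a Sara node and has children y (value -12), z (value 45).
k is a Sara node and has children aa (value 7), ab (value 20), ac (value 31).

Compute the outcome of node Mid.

c (Sara): max(-21, -48) = -21
d (Sara): max(-41, 2) = 2
Mid (Chen): min(-21, 2, -4, -18) = -21

-21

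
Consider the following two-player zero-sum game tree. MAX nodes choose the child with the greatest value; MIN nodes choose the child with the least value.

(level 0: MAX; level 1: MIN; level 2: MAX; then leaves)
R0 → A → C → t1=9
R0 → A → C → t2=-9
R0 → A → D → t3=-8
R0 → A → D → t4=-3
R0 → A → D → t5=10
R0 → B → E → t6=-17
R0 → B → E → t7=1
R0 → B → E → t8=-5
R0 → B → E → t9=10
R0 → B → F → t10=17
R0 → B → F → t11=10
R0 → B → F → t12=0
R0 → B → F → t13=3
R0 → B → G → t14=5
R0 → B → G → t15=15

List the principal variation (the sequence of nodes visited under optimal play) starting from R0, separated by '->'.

R0 -> B -> E -> t9

C (MAX): max(9, -9) = 9
D (MAX): max(-8, -3, 10) = 10
A (MIN): min(9, 10) = 9
E (MAX): max(-17, 1, -5, 10) = 10
F (MAX): max(17, 10, 0, 3) = 17
G (MAX): max(5, 15) = 15
B (MIN): min(10, 17, 15) = 10
R0 (MAX): max(9, 10) = 10
At R0, MAX picks B (highest: 10).
At B, MIN picks E (lowest: 10).
At E, MAX picks t9 (highest: 10).
Terminal value 10.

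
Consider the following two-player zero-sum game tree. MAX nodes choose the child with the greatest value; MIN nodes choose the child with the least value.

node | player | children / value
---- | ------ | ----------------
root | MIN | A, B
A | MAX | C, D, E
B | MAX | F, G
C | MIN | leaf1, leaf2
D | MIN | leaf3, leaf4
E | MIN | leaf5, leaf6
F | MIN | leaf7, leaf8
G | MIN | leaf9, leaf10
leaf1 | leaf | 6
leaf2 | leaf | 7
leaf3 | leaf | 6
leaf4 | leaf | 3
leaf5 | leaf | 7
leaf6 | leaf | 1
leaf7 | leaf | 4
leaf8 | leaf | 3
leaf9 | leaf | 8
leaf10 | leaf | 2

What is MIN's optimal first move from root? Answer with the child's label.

B

C (MIN): min(6, 7) = 6
D (MIN): min(6, 3) = 3
E (MIN): min(7, 1) = 1
A (MAX): max(6, 3, 1) = 6
F (MIN): min(4, 3) = 3
G (MIN): min(8, 2) = 2
B (MAX): max(3, 2) = 3
root (MIN): min(6, 3) = 3
MIN at root wants the lowest of {A=6, B=3}, so chooses B.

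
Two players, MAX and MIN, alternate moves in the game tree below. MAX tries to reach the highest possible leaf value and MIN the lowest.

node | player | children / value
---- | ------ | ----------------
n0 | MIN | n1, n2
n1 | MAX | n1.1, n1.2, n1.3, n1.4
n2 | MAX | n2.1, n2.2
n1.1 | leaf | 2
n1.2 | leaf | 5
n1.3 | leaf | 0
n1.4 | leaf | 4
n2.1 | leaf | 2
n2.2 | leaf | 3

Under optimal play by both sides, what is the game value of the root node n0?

n1 (MAX): max(2, 5, 0, 4) = 5
n2 (MAX): max(2, 3) = 3
n0 (MIN): min(5, 3) = 3

3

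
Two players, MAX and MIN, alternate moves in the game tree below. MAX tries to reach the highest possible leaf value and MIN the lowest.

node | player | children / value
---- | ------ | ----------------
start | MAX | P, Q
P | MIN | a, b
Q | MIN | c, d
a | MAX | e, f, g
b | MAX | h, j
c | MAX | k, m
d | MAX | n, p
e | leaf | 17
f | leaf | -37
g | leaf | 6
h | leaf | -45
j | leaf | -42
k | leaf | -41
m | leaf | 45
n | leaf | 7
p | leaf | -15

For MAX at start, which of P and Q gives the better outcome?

a (MAX): max(17, -37, 6) = 17
b (MAX): max(-45, -42) = -42
P (MIN): min(17, -42) = -42
c (MAX): max(-41, 45) = 45
d (MAX): max(7, -15) = 7
Q (MIN): min(45, 7) = 7
MAX prefers the higher value; P=-42, Q=7. Q is better since 7 > -42.

Q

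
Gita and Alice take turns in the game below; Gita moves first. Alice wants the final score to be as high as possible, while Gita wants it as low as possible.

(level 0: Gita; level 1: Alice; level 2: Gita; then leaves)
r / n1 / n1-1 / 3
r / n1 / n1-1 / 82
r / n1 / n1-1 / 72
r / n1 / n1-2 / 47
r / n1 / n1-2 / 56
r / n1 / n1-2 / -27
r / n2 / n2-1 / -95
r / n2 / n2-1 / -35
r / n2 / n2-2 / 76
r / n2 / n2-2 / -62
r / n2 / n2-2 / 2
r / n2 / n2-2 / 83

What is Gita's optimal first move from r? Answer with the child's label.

n2

n1-1 (Gita): min(3, 82, 72) = 3
n1-2 (Gita): min(47, 56, -27) = -27
n1 (Alice): max(3, -27) = 3
n2-1 (Gita): min(-95, -35) = -95
n2-2 (Gita): min(76, -62, 2, 83) = -62
n2 (Alice): max(-95, -62) = -62
r (Gita): min(3, -62) = -62
Gita at r wants the lowest of {n1=3, n2=-62}, so chooses n2.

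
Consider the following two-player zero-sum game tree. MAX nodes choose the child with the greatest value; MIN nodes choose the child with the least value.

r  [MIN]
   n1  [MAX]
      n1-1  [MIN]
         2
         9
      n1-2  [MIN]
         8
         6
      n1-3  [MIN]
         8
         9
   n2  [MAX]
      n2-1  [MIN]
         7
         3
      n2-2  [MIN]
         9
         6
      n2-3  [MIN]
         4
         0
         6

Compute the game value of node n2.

6

n2-1 (MIN): min(7, 3) = 3
n2-2 (MIN): min(9, 6) = 6
n2-3 (MIN): min(4, 0, 6) = 0
n2 (MAX): max(3, 6, 0) = 6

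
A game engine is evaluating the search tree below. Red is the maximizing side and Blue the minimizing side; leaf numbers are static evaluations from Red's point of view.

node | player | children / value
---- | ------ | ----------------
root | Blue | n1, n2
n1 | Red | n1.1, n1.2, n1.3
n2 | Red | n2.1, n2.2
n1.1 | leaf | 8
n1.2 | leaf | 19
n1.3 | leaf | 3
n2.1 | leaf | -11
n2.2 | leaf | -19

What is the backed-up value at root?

n1 (Red): max(8, 19, 3) = 19
n2 (Red): max(-11, -19) = -11
root (Blue): min(19, -11) = -11

-11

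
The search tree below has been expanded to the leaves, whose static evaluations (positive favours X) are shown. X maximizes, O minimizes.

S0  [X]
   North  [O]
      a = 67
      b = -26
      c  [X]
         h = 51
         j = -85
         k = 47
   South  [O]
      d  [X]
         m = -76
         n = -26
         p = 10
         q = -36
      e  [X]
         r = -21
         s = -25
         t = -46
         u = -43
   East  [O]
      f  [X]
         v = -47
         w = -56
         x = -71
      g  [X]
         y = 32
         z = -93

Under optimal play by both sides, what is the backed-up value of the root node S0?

-21

c (X): max(51, -85, 47) = 51
North (O): min(67, -26, 51) = -26
d (X): max(-76, -26, 10, -36) = 10
e (X): max(-21, -25, -46, -43) = -21
South (O): min(10, -21) = -21
f (X): max(-47, -56, -71) = -47
g (X): max(32, -93) = 32
East (O): min(-47, 32) = -47
S0 (X): max(-26, -21, -47) = -21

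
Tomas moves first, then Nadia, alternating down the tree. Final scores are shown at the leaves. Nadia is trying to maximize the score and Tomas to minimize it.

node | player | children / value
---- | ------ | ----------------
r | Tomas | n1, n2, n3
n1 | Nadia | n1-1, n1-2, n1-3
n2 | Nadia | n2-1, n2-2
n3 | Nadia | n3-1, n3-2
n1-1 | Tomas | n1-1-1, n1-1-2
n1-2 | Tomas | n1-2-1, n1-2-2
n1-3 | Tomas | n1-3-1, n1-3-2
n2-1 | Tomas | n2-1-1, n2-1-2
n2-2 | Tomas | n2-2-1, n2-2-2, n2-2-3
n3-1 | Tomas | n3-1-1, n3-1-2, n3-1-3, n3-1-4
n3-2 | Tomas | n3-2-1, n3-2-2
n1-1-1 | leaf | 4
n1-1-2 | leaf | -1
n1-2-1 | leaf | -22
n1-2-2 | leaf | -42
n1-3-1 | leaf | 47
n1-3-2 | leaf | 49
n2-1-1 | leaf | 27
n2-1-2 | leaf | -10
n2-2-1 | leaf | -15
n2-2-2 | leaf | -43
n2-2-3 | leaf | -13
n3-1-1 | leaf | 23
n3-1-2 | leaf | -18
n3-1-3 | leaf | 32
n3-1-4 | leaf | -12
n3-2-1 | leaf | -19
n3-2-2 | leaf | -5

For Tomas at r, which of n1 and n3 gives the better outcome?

n1-1 (Tomas): min(4, -1) = -1
n1-2 (Tomas): min(-22, -42) = -42
n1-3 (Tomas): min(47, 49) = 47
n1 (Nadia): max(-1, -42, 47) = 47
n3-1 (Tomas): min(23, -18, 32, -12) = -18
n3-2 (Tomas): min(-19, -5) = -19
n3 (Nadia): max(-18, -19) = -18
Tomas prefers the lower value; n1=47, n3=-18. n3 is better since -18 < 47.

n3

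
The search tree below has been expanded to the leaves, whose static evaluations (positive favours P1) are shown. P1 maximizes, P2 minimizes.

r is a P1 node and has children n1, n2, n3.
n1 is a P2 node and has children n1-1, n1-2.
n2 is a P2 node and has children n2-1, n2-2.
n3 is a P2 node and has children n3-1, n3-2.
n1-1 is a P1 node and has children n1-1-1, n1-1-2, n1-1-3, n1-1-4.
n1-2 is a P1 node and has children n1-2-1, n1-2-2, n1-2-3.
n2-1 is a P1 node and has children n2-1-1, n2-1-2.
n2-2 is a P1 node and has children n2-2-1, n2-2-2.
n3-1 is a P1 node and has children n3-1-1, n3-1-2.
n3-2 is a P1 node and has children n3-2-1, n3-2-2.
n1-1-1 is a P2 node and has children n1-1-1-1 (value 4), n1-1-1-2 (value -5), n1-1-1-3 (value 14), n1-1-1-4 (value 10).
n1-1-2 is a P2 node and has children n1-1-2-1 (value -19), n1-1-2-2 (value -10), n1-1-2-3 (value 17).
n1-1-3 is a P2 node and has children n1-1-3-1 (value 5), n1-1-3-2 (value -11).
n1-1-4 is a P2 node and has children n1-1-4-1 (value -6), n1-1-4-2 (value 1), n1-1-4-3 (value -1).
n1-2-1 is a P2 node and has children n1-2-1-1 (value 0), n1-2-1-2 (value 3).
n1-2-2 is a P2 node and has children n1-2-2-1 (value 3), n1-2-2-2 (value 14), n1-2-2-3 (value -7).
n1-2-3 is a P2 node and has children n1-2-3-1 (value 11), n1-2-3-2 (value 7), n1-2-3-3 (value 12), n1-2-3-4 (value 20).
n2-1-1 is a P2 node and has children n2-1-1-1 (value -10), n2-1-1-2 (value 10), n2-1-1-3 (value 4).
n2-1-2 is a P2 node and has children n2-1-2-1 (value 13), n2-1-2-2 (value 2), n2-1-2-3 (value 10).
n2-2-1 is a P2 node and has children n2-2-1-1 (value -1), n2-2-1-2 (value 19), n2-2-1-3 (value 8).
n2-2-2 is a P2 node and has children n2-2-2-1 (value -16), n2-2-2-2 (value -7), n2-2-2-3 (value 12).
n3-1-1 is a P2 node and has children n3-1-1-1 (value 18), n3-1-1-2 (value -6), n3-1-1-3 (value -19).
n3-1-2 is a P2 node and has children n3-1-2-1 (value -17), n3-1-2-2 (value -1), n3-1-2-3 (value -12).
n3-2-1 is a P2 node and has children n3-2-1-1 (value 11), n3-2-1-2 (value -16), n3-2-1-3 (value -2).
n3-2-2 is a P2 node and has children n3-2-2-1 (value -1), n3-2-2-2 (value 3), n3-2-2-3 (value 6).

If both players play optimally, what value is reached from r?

n1-1-1 (P2): min(4, -5, 14, 10) = -5
n1-1-2 (P2): min(-19, -10, 17) = -19
n1-1-3 (P2): min(5, -11) = -11
n1-1-4 (P2): min(-6, 1, -1) = -6
n1-1 (P1): max(-5, -19, -11, -6) = -5
n1-2-1 (P2): min(0, 3) = 0
n1-2-2 (P2): min(3, 14, -7) = -7
n1-2-3 (P2): min(11, 7, 12, 20) = 7
n1-2 (P1): max(0, -7, 7) = 7
n1 (P2): min(-5, 7) = -5
n2-1-1 (P2): min(-10, 10, 4) = -10
n2-1-2 (P2): min(13, 2, 10) = 2
n2-1 (P1): max(-10, 2) = 2
n2-2-1 (P2): min(-1, 19, 8) = -1
n2-2-2 (P2): min(-16, -7, 12) = -16
n2-2 (P1): max(-1, -16) = -1
n2 (P2): min(2, -1) = -1
n3-1-1 (P2): min(18, -6, -19) = -19
n3-1-2 (P2): min(-17, -1, -12) = -17
n3-1 (P1): max(-19, -17) = -17
n3-2-1 (P2): min(11, -16, -2) = -16
n3-2-2 (P2): min(-1, 3, 6) = -1
n3-2 (P1): max(-16, -1) = -1
n3 (P2): min(-17, -1) = -17
r (P1): max(-5, -1, -17) = -1

-1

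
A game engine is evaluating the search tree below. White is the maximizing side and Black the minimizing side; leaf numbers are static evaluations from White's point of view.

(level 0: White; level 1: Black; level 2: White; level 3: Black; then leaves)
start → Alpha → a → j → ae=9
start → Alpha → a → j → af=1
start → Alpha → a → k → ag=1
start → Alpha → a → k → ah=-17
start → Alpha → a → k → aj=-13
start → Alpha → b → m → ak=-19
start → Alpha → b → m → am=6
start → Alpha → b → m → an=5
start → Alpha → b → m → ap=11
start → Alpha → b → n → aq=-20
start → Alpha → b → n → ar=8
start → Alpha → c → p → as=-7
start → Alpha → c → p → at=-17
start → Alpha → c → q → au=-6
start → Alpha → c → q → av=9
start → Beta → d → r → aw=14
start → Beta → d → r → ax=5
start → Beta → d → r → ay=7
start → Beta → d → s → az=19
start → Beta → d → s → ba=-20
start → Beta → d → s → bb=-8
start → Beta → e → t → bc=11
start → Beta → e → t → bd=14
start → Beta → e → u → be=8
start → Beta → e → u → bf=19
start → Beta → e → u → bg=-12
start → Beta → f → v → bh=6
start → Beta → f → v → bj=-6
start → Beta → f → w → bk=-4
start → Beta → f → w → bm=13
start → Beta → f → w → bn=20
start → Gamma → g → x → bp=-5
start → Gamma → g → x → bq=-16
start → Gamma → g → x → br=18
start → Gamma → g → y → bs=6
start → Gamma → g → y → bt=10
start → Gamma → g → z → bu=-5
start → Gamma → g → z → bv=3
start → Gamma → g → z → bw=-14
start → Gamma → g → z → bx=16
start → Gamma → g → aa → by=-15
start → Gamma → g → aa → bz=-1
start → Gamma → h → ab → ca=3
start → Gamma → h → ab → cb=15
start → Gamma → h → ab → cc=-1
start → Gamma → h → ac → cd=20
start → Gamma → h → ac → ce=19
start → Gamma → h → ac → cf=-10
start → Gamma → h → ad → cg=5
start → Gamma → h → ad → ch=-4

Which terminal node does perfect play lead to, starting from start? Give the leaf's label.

j (Black): min(9, 1) = 1
k (Black): min(1, -17, -13) = -17
a (White): max(1, -17) = 1
m (Black): min(-19, 6, 5, 11) = -19
n (Black): min(-20, 8) = -20
b (White): max(-19, -20) = -19
p (Black): min(-7, -17) = -17
q (Black): min(-6, 9) = -6
c (White): max(-17, -6) = -6
Alpha (Black): min(1, -19, -6) = -19
r (Black): min(14, 5, 7) = 5
s (Black): min(19, -20, -8) = -20
d (White): max(5, -20) = 5
t (Black): min(11, 14) = 11
u (Black): min(8, 19, -12) = -12
e (White): max(11, -12) = 11
v (Black): min(6, -6) = -6
w (Black): min(-4, 13, 20) = -4
f (White): max(-6, -4) = -4
Beta (Black): min(5, 11, -4) = -4
x (Black): min(-5, -16, 18) = -16
y (Black): min(6, 10) = 6
z (Black): min(-5, 3, -14, 16) = -14
aa (Black): min(-15, -1) = -15
g (White): max(-16, 6, -14, -15) = 6
ab (Black): min(3, 15, -1) = -1
ac (Black): min(20, 19, -10) = -10
ad (Black): min(5, -4) = -4
h (White): max(-1, -10, -4) = -1
Gamma (Black): min(6, -1) = -1
start (White): max(-19, -4, -1) = -1
At start, White picks Gamma (highest: -1).
At Gamma, Black picks h (lowest: -1).
At h, White picks ab (highest: -1).
At ab, Black picks cc (lowest: -1).
Terminal value -1.

cc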